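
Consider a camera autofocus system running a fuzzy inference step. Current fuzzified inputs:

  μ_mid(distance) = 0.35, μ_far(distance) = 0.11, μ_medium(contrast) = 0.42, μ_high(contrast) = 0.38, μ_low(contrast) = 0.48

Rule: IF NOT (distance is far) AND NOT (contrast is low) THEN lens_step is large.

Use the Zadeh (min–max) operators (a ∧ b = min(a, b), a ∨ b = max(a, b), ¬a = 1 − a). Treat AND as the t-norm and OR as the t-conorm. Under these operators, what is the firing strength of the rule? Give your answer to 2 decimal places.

firing strength: ¬far=1−0.11=0.89, ¬low=1−0.48=0.52; AND[min(a, b)] → w = 0.52

0.52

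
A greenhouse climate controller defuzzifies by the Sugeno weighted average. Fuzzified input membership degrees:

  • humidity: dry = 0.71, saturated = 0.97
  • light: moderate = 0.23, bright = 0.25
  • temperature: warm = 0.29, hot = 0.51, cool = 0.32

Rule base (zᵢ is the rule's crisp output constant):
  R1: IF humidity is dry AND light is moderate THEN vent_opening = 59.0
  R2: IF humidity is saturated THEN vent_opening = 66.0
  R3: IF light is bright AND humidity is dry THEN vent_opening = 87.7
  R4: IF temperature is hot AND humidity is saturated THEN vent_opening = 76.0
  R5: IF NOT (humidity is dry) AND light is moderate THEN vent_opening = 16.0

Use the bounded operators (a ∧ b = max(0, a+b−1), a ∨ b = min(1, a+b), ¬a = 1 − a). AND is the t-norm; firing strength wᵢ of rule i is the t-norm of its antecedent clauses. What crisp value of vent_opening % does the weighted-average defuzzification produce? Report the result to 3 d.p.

69.310

R1 (z=59.0): dry=0.71, moderate=0.23; AND[max(0, a+b−1)] → w = 0.00
R2 (z=66.0): saturated=0.97 → w = 0.97
R3 (z=87.7): bright=0.25, dry=0.71; AND[max(0, a+b−1)] → w = 0.00
R4 (z=76.0): hot=0.51, saturated=0.97; AND[max(0, a+b−1)] → w = 0.48
R5 (z=16.0): ¬dry=1−0.71=0.29, moderate=0.23; AND[max(0, a+b−1)] → w = 0.00
Weighted average = (0.00·59.0 + 0.97·66.0 + 0.00·87.7 + 0.48·76.0 + 0.00·16.0) / (0.00 + 0.97 + 0.00 + 0.48 + 0.00)
  = 100.5000 / 1.4500 = 69.310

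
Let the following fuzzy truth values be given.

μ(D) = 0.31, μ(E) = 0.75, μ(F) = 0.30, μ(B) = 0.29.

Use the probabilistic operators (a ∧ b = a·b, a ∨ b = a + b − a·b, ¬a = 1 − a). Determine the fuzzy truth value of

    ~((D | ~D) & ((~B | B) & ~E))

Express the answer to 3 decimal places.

~D = 1 − 0.3100 = 0.6900
D | ~D = a + b − a·b on (0.3100, 0.6900) = 0.7861
~B = 1 − 0.2900 = 0.7100
~B | B = a + b − a·b on (0.7100, 0.2900) = 0.7941
~E = 1 − 0.7500 = 0.2500
(~B | B) & ~E = a·b on (0.7941, 0.2500) = 0.1985
(D | ~D) & ((~B | B) & ~E) = a·b on (0.7861, 0.1985) = 0.1561
~((D | ~D) & ((~B | B) & ~E)) = 1 − 0.1561 = 0.8439

0.844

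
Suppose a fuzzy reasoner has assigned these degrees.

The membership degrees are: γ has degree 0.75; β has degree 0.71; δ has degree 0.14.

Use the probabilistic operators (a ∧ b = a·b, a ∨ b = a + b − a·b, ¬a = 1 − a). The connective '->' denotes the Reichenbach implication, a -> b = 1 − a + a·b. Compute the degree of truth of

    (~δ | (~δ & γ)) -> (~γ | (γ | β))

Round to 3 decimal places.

~δ = 1 − 0.1400 = 0.8600
~δ = 1 − 0.1400 = 0.8600
~δ & γ = a·b on (0.8600, 0.7500) = 0.6450
~δ | (~δ & γ) = a + b − a·b on (0.8600, 0.6450) = 0.9503
~γ = 1 − 0.7500 = 0.2500
γ | β = a + b − a·b on (0.7500, 0.7100) = 0.9275
~γ | (γ | β) = a + b − a·b on (0.2500, 0.9275) = 0.9456
(~δ | (~δ & γ)) -> (~γ | (γ | β))  [Reichenbach: 1 − a + a·b] with a=0.9503, b=0.9456 → 0.9483

0.948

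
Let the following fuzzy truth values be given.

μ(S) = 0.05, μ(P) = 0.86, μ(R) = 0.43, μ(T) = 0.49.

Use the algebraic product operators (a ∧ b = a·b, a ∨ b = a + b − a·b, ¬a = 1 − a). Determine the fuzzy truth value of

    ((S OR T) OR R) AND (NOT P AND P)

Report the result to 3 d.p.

S OR T = a + b − a·b on (0.0500, 0.4900) = 0.5155
(S OR T) OR R = a + b − a·b on (0.5155, 0.4300) = 0.7238
NOT P = 1 − 0.8600 = 0.1400
NOT P AND P = a·b on (0.1400, 0.8600) = 0.1204
((S OR T) OR R) AND (NOT P AND P) = a·b on (0.7238, 0.1204) = 0.0871

0.087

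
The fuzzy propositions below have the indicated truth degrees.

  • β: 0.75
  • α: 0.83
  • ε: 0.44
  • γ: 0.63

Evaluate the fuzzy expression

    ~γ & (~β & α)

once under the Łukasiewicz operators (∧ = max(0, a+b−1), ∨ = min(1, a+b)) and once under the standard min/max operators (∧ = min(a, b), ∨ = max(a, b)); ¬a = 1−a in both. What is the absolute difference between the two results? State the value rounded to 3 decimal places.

Under Łukasiewicz:
  ~γ = 1 − 0.63 = 0.37
  ~β = 1 − 0.75 = 0.25
  ~β & α = max(0, a+b−1) on (0.25, 0.83) = 0.08
  ~γ & (~β & α) = max(0, a+b−1) on (0.37, 0.08) = 0.00
  → value = 0.0000
Under standard min/max:
  ~γ = 1 − 0.63 = 0.37
  ~β = 1 − 0.75 = 0.25
  ~β & α = min(a, b) on (0.25, 0.83) = 0.25
  ~γ & (~β & α) = min(a, b) on (0.37, 0.25) = 0.25
  → value = 0.2500
|0.0000 − 0.2500| = 0.250

0.250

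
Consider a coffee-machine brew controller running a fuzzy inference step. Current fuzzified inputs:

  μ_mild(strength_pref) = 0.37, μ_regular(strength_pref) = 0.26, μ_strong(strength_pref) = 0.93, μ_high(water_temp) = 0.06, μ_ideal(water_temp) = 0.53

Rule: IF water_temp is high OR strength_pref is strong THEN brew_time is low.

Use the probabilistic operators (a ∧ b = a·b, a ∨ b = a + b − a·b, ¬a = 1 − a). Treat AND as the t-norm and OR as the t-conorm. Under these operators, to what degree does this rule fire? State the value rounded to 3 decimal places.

firing strength: high=0.06, strong=0.93; OR[a + b − a·b] → w = 0.9342

0.934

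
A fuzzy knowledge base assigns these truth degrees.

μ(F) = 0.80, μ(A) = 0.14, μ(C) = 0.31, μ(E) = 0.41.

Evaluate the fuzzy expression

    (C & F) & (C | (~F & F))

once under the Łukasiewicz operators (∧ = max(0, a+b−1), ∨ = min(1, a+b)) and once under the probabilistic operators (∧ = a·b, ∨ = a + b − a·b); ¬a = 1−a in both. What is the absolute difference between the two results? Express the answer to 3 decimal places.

0.104

Under Łukasiewicz:
  C & F = max(0, a+b−1) on (0.31, 0.80) = 0.11
  ~F = 1 − 0.80 = 0.20
  ~F & F = max(0, a+b−1) on (0.20, 0.80) = 0.00
  C | (~F & F) = min(1, a+b) on (0.31, 0.00) = 0.31
  (C & F) & (C | (~F & F)) = max(0, a+b−1) on (0.11, 0.31) = 0.00
  → value = 0.0000
Under probabilistic:
  C & F = a·b on (0.3100, 0.8000) = 0.2480
  ~F = 1 − 0.8000 = 0.2000
  ~F & F = a·b on (0.2000, 0.8000) = 0.1600
  C | (~F & F) = a + b − a·b on (0.3100, 0.1600) = 0.4204
  (C & F) & (C | (~F & F)) = a·b on (0.2480, 0.4204) = 0.1043
  → value = 0.1043
|0.0000 − 0.1043| = 0.104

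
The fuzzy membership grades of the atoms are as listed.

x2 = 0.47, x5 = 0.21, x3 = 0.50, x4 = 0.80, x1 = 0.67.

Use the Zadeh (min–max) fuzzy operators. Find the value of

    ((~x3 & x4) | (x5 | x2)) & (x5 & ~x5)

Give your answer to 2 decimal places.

~x3 = 1 − 0.50 = 0.50
~x3 & x4 = min(a, b) on (0.50, 0.80) = 0.50
x5 | x2 = max(a, b) on (0.21, 0.47) = 0.47
(~x3 & x4) | (x5 | x2) = max(a, b) on (0.50, 0.47) = 0.50
~x5 = 1 − 0.21 = 0.79
x5 & ~x5 = min(a, b) on (0.21, 0.79) = 0.21
((~x3 & x4) | (x5 | x2)) & (x5 & ~x5) = min(a, b) on (0.50, 0.21) = 0.21

0.21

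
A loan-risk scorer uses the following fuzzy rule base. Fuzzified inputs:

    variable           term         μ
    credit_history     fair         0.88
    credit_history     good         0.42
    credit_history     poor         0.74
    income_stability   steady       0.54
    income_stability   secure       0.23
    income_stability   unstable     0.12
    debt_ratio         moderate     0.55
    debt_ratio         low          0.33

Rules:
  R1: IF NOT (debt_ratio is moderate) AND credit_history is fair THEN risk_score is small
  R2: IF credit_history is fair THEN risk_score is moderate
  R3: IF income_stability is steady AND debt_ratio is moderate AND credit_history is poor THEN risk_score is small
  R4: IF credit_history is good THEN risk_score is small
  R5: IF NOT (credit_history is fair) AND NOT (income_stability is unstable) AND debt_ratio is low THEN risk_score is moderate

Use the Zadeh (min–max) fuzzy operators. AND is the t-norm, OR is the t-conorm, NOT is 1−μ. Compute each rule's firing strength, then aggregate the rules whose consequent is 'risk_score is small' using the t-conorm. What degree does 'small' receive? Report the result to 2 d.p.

R1: ¬moderate=1−0.55=0.45, fair=0.88; AND[min(a, b)] → w = 0.45
R2: fair=0.88 → w = 0.88
R3: steady=0.54, moderate=0.55, poor=0.74; AND[min(a, b)] → w = 0.54
R4: good=0.42 → w = 0.42
R5: ¬fair=1−0.88=0.12, ¬unstable=1−0.12=0.88, low=0.33; AND[min(a, b)] → w = 0.12
Rules with consequent 'small': {R1, R3, R4} → strengths 0.45, 0.54, 0.42
Aggregate via t-conorm [max(a, b)]: 0.54

0.54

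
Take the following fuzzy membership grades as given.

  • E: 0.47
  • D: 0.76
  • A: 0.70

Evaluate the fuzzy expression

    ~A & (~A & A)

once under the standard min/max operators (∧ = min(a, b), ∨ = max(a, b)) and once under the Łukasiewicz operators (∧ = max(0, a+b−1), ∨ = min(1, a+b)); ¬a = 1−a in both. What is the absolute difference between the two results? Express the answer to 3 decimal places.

Under standard min/max:
  ~A = 1 − 0.70 = 0.30
  ~A = 1 − 0.70 = 0.30
  ~A & A = min(a, b) on (0.30, 0.70) = 0.30
  ~A & (~A & A) = min(a, b) on (0.30, 0.30) = 0.30
  → value = 0.3000
Under Łukasiewicz:
  ~A = 1 − 0.70 = 0.30
  ~A = 1 − 0.70 = 0.30
  ~A & A = max(0, a+b−1) on (0.30, 0.70) = 0.00
  ~A & (~A & A) = max(0, a+b−1) on (0.30, 0.00) = 0.00
  → value = 0.0000
|0.3000 − 0.0000| = 0.300

0.300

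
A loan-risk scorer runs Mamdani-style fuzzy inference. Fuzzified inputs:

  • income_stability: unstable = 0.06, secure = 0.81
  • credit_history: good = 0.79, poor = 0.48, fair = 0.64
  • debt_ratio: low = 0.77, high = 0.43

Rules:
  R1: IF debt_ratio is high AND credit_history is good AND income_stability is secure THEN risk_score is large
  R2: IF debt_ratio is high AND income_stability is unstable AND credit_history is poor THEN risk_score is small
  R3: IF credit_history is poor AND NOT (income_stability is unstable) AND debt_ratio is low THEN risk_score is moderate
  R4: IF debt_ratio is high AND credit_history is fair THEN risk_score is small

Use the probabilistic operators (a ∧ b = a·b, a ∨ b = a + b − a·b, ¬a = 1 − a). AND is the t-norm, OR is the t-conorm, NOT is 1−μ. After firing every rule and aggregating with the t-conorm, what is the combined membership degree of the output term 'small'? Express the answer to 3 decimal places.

R1: high=0.43, good=0.79, secure=0.81; AND[a·b] → w = 0.2752
R2: high=0.43, unstable=0.06, poor=0.48; AND[a·b] → w = 0.0124
R3: poor=0.48, ¬unstable=1−0.06=0.94, low=0.77; AND[a·b] → w = 0.3474
R4: high=0.43, fair=0.64; AND[a·b] → w = 0.2752
Rules with consequent 'small': {R2, R4} → strengths 0.0124, 0.2752
Aggregate via t-conorm [a + b − a·b]: 0.2842

0.284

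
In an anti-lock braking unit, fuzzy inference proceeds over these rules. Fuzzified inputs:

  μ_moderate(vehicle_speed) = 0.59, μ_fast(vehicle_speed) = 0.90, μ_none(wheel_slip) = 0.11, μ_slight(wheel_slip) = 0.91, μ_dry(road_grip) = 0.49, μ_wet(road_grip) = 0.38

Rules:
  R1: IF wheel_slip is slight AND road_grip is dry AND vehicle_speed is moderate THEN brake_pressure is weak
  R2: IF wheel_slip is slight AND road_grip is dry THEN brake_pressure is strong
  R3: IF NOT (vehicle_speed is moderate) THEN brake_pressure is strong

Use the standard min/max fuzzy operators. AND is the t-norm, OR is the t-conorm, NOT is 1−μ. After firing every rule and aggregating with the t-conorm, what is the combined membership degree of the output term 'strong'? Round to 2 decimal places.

0.49

R1: slight=0.91, dry=0.49, moderate=0.59; AND[min(a, b)] → w = 0.49
R2: slight=0.91, dry=0.49; AND[min(a, b)] → w = 0.49
R3: ¬moderate=1−0.59=0.41 → w = 0.41
Rules with consequent 'strong': {R2, R3} → strengths 0.49, 0.41
Aggregate via t-conorm [max(a, b)]: 0.49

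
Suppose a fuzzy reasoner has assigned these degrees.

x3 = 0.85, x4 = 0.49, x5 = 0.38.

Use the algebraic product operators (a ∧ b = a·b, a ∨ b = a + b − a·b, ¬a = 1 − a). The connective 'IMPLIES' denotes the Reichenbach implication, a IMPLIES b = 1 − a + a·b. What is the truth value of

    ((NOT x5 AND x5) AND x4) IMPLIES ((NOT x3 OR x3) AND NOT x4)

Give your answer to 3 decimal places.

0.936

NOT x5 = 1 − 0.3800 = 0.6200
NOT x5 AND x5 = a·b on (0.6200, 0.3800) = 0.2356
(NOT x5 AND x5) AND x4 = a·b on (0.2356, 0.4900) = 0.1154
NOT x3 = 1 − 0.8500 = 0.1500
NOT x3 OR x3 = a + b − a·b on (0.1500, 0.8500) = 0.8725
NOT x4 = 1 − 0.4900 = 0.5100
(NOT x3 OR x3) AND NOT x4 = a·b on (0.8725, 0.5100) = 0.4450
((NOT x5 AND x5) AND x4) IMPLIES ((NOT x3 OR x3) AND NOT x4)  [Reichenbach: 1 − a + a·b] with a=0.1154, b=0.4450 → 0.9359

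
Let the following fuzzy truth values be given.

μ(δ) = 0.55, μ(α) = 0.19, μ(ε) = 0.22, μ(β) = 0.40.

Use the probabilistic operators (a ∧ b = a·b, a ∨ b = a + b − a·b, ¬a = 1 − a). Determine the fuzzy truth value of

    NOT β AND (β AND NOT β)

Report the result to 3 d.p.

NOT β = 1 − 0.4000 = 0.6000
NOT β = 1 − 0.4000 = 0.6000
β AND NOT β = a·b on (0.4000, 0.6000) = 0.2400
NOT β AND (β AND NOT β) = a·b on (0.6000, 0.2400) = 0.1440

0.144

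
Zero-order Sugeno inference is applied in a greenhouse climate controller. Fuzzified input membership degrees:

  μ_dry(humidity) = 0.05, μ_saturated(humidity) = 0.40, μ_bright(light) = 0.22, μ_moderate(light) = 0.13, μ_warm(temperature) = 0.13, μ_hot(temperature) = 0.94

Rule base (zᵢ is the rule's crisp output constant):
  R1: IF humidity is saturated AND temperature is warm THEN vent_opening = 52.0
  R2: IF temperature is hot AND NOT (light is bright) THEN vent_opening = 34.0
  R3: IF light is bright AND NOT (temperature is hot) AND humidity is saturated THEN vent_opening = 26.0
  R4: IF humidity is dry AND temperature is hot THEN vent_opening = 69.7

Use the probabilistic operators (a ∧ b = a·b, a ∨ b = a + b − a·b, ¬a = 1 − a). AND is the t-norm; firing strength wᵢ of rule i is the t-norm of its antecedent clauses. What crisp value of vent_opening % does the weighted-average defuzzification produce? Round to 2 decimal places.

37.07

R1 (z=52.0): saturated=0.40, warm=0.13; AND[a·b] → w = 0.0520
R2 (z=34.0): hot=0.94, ¬bright=1−0.22=0.78; AND[a·b] → w = 0.7332
R3 (z=26.0): bright=0.22, ¬hot=1−0.94=0.06, saturated=0.40; AND[a·b] → w = 0.0053
R4 (z=69.7): dry=0.05, hot=0.94; AND[a·b] → w = 0.0470
Weighted average = (0.0520·52.0 + 0.7332·34.0 + 0.0053·26.0 + 0.0470·69.7) / (0.0520 + 0.7332 + 0.0053 + 0.0470)
  = 31.0460 / 0.8375 = 37.07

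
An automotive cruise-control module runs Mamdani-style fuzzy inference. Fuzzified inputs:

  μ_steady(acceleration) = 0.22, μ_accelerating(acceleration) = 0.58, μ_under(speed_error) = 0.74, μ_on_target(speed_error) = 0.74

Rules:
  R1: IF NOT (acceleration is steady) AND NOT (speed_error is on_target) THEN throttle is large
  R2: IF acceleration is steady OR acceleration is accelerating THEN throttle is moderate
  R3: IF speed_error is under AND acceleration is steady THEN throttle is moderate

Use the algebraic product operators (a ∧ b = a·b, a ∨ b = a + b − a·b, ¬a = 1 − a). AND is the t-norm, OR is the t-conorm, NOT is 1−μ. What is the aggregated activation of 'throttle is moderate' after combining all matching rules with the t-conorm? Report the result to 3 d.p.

R1: ¬steady=1−0.22=0.78, ¬on_target=1−0.74=0.26; AND[a·b] → w = 0.2028
R2: steady=0.22, accelerating=0.58; OR[a + b − a·b] → w = 0.6724
R3: under=0.74, steady=0.22; AND[a·b] → w = 0.1628
Rules with consequent 'moderate': {R2, R3} → strengths 0.6724, 0.1628
Aggregate via t-conorm [a + b − a·b]: 0.7257

0.726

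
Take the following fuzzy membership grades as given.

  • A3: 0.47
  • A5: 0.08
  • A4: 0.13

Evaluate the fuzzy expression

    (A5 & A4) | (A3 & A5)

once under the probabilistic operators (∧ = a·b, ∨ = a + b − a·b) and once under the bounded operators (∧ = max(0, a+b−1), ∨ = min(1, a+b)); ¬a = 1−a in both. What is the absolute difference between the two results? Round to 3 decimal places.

0.048

Under probabilistic:
  A5 & A4 = a·b on (0.0800, 0.1300) = 0.0104
  A3 & A5 = a·b on (0.4700, 0.0800) = 0.0376
  (A5 & A4) | (A3 & A5) = a + b − a·b on (0.0104, 0.0376) = 0.0476
  → value = 0.0476
Under bounded:
  A5 & A4 = max(0, a+b−1) on (0.08, 0.13) = 0.00
  A3 & A5 = max(0, a+b−1) on (0.47, 0.08) = 0.00
  (A5 & A4) | (A3 & A5) = min(1, a+b) on (0.00, 0.00) = 0.00
  → value = 0.0000
|0.0476 − 0.0000| = 0.048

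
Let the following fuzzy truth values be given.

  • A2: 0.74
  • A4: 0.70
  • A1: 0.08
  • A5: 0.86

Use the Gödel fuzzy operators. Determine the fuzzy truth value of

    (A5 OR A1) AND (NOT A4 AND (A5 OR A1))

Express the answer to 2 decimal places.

A5 OR A1 = max(a, b) on (0.86, 0.08) = 0.86
NOT A4 = 1 − 0.70 = 0.30
A5 OR A1 = max(a, b) on (0.86, 0.08) = 0.86
NOT A4 AND (A5 OR A1) = min(a, b) on (0.30, 0.86) = 0.30
(A5 OR A1) AND (NOT A4 AND (A5 OR A1)) = min(a, b) on (0.86, 0.30) = 0.30

0.30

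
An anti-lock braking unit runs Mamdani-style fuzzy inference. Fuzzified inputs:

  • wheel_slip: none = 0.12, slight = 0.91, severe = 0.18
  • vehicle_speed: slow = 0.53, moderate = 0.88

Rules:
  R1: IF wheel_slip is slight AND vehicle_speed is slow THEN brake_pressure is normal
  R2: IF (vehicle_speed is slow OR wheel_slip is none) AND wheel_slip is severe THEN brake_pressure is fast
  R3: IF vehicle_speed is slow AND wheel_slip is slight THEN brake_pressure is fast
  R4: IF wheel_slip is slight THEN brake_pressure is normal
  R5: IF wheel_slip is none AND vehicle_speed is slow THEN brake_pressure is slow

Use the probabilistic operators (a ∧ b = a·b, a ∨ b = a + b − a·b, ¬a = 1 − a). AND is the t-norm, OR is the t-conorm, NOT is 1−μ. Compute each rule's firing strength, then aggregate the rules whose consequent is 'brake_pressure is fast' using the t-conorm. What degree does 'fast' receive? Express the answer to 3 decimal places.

R1: slight=0.91, slow=0.53; AND[a·b] → w = 0.4823
R2: (slow=0.53 OR none=0.12) = 0.5864; AND[a·b] with severe=0.18 → w = 0.1056
R3: slow=0.53, slight=0.91; AND[a·b] → w = 0.4823
R4: slight=0.91 → w = 0.9100
R5: none=0.12, slow=0.53; AND[a·b] → w = 0.0636
Rules with consequent 'fast': {R2, R3} → strengths 0.1056, 0.4823
Aggregate via t-conorm [a + b − a·b]: 0.5369

0.537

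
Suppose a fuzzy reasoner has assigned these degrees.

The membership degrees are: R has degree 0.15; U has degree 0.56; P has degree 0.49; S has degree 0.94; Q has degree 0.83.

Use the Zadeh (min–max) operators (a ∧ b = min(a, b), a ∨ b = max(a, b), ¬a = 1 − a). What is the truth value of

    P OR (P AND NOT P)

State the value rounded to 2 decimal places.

0.49

NOT P = 1 − 0.49 = 0.51
P AND NOT P = min(a, b) on (0.49, 0.51) = 0.49
P OR (P AND NOT P) = max(a, b) on (0.49, 0.49) = 0.49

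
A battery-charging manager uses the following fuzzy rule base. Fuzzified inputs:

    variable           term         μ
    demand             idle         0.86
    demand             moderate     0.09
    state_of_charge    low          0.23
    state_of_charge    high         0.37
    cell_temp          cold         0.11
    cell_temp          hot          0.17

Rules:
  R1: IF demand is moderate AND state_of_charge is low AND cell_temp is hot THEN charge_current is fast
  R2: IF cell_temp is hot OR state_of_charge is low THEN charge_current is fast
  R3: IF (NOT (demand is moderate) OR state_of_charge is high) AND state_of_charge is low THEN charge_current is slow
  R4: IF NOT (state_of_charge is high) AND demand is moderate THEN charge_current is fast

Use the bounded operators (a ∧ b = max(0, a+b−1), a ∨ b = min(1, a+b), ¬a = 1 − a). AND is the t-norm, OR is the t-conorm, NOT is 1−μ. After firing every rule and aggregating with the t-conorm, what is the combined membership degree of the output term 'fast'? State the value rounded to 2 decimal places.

0.40

R1: moderate=0.09, low=0.23, hot=0.17; AND[max(0, a+b−1)] → w = 0.00
R2: hot=0.17, low=0.23; OR[min(1, a+b)] → w = 0.40
R3: (¬moderate=1−0.09=0.91 OR high=0.37) = 1.00; AND[max(0, a+b−1)] with low=0.23 → w = 0.23
R4: ¬high=1−0.37=0.63, moderate=0.09; AND[max(0, a+b−1)] → w = 0.00
Rules with consequent 'fast': {R1, R2, R4} → strengths 0.00, 0.40, 0.00
Aggregate via t-conorm [min(1, a+b)]: 0.40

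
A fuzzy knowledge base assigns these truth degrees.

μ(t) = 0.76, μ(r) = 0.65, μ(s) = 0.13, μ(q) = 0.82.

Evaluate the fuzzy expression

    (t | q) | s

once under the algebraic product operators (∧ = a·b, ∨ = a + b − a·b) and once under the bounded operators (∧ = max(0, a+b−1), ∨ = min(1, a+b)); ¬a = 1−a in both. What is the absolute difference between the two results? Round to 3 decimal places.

Under algebraic product:
  t | q = a + b − a·b on (0.7600, 0.8200) = 0.9568
  (t | q) | s = a + b − a·b on (0.9568, 0.1300) = 0.9624
  → value = 0.9624
Under bounded:
  t | q = min(1, a+b) on (0.76, 0.82) = 1.00
  (t | q) | s = min(1, a+b) on (1.00, 0.13) = 1.00
  → value = 1.0000
|0.9624 − 1.0000| = 0.038

0.038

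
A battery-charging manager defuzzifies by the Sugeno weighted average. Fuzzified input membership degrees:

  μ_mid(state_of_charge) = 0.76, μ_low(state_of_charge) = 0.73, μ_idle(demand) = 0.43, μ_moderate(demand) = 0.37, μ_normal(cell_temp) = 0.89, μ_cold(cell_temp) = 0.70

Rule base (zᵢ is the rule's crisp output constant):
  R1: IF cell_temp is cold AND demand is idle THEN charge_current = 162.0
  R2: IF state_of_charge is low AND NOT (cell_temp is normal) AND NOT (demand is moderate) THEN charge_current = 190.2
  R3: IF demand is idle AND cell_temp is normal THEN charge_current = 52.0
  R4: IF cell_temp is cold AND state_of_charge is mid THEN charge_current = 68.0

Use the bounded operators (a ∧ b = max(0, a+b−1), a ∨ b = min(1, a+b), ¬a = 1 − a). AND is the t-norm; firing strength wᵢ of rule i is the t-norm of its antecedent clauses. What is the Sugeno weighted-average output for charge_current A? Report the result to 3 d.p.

75.802

R1 (z=162.0): cold=0.70, idle=0.43; AND[max(0, a+b−1)] → w = 0.13
R2 (z=190.2): low=0.73, ¬normal=1−0.89=0.11, ¬moderate=1−0.37=0.63; AND[max(0, a+b−1)] → w = 0.00
R3 (z=52.0): idle=0.43, normal=0.89; AND[max(0, a+b−1)] → w = 0.32
R4 (z=68.0): cold=0.70, mid=0.76; AND[max(0, a+b−1)] → w = 0.46
Weighted average = (0.13·162.0 + 0.00·190.2 + 0.32·52.0 + 0.46·68.0) / (0.13 + 0.00 + 0.32 + 0.46)
  = 68.9800 / 0.9100 = 75.802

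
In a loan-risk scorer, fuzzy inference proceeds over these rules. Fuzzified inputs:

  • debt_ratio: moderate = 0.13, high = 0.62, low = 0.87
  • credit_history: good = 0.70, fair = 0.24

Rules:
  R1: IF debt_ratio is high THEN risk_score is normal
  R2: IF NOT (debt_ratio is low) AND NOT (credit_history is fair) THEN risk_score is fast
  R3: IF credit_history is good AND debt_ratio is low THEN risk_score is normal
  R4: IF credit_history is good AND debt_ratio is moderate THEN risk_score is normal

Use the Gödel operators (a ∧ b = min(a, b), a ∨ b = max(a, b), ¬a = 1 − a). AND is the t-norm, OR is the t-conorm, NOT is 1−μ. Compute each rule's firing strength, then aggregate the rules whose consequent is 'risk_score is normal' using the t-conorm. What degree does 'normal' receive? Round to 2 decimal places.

0.70

R1: high=0.62 → w = 0.62
R2: ¬low=1−0.87=0.13, ¬fair=1−0.24=0.76; AND[min(a, b)] → w = 0.13
R3: good=0.70, low=0.87; AND[min(a, b)] → w = 0.70
R4: good=0.70, moderate=0.13; AND[min(a, b)] → w = 0.13
Rules with consequent 'normal': {R1, R3, R4} → strengths 0.62, 0.70, 0.13
Aggregate via t-conorm [max(a, b)]: 0.70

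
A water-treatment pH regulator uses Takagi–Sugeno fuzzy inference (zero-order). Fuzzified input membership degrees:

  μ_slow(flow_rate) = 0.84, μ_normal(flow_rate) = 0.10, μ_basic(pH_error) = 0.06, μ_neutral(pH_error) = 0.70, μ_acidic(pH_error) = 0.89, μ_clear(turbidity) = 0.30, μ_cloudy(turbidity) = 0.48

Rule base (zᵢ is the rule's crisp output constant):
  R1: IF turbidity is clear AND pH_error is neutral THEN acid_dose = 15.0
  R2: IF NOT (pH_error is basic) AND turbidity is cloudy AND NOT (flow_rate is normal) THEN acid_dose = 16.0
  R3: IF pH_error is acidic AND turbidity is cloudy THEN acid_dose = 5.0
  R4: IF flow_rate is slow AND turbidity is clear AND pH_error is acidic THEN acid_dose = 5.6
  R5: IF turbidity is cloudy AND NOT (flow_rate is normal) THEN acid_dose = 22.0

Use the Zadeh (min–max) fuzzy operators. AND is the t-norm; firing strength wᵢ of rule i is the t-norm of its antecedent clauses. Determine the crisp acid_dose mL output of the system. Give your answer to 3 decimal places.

13.147

R1 (z=15.0): clear=0.30, neutral=0.70; AND[min(a, b)] → w = 0.30
R2 (z=16.0): ¬basic=1−0.06=0.94, cloudy=0.48, ¬normal=1−0.10=0.90; AND[min(a, b)] → w = 0.48
R3 (z=5.0): acidic=0.89, cloudy=0.48; AND[min(a, b)] → w = 0.48
R4 (z=5.6): slow=0.84, clear=0.30, acidic=0.89; AND[min(a, b)] → w = 0.30
R5 (z=22.0): cloudy=0.48, ¬normal=1−0.10=0.90; AND[min(a, b)] → w = 0.48
Weighted average = (0.30·15.0 + 0.48·16.0 + 0.48·5.0 + 0.30·5.6 + 0.48·22.0) / (0.30 + 0.48 + 0.48 + 0.30 + 0.48)
  = 26.8200 / 2.0400 = 13.147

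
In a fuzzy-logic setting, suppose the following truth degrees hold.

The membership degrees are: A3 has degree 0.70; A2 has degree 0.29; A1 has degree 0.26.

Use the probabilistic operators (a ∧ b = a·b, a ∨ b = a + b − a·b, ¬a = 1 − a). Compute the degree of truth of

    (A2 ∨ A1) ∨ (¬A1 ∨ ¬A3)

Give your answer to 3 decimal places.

0.904

A2 ∨ A1 = a + b − a·b on (0.2900, 0.2600) = 0.4746
¬A1 = 1 − 0.2600 = 0.7400
¬A3 = 1 − 0.7000 = 0.3000
¬A1 ∨ ¬A3 = a + b − a·b on (0.7400, 0.3000) = 0.8180
(A2 ∨ A1) ∨ (¬A1 ∨ ¬A3) = a + b − a·b on (0.4746, 0.8180) = 0.9044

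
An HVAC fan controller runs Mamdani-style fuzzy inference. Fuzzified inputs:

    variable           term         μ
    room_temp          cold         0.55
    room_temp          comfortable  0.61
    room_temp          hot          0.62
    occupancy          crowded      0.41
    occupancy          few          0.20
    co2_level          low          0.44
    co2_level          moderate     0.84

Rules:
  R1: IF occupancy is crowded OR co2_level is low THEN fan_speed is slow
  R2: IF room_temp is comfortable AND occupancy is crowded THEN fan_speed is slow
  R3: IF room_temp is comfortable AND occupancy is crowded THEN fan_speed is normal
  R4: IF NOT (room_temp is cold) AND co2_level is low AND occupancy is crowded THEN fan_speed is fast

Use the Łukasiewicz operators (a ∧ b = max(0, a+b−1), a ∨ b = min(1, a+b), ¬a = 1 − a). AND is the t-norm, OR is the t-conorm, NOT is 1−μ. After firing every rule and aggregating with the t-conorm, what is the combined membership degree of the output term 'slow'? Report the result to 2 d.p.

0.87

R1: crowded=0.41, low=0.44; OR[min(1, a+b)] → w = 0.85
R2: comfortable=0.61, crowded=0.41; AND[max(0, a+b−1)] → w = 0.02
R3: comfortable=0.61, crowded=0.41; AND[max(0, a+b−1)] → w = 0.02
R4: ¬cold=1−0.55=0.45, low=0.44, crowded=0.41; AND[max(0, a+b−1)] → w = 0.00
Rules with consequent 'slow': {R1, R2} → strengths 0.85, 0.02
Aggregate via t-conorm [min(1, a+b)]: 0.87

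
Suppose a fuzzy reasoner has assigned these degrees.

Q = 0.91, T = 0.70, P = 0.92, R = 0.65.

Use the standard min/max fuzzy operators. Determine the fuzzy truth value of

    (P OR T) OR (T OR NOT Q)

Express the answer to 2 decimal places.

0.92

P OR T = max(a, b) on (0.92, 0.70) = 0.92
NOT Q = 1 − 0.91 = 0.09
T OR NOT Q = max(a, b) on (0.70, 0.09) = 0.70
(P OR T) OR (T OR NOT Q) = max(a, b) on (0.92, 0.70) = 0.92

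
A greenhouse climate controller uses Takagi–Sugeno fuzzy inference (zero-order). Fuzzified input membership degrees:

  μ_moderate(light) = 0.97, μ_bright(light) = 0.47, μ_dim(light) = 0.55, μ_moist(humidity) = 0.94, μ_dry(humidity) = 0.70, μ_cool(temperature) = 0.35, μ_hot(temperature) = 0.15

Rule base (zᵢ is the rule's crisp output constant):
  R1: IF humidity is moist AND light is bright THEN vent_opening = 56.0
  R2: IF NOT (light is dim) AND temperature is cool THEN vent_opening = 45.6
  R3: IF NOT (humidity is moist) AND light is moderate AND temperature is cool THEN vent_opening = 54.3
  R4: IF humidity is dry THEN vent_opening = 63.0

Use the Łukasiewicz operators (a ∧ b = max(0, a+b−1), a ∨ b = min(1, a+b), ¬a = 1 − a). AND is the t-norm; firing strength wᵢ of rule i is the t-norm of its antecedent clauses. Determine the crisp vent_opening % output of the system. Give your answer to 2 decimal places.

R1 (z=56.0): moist=0.94, bright=0.47; AND[max(0, a+b−1)] → w = 0.41
R2 (z=45.6): ¬dim=1−0.55=0.45, cool=0.35; AND[max(0, a+b−1)] → w = 0.00
R3 (z=54.3): ¬moist=1−0.94=0.06, moderate=0.97, cool=0.35; AND[max(0, a+b−1)] → w = 0.00
R4 (z=63.0): dry=0.70 → w = 0.70
Weighted average = (0.41·56.0 + 0.00·45.6 + 0.00·54.3 + 0.70·63.0) / (0.41 + 0.00 + 0.00 + 0.70)
  = 67.0600 / 1.1100 = 60.41

60.41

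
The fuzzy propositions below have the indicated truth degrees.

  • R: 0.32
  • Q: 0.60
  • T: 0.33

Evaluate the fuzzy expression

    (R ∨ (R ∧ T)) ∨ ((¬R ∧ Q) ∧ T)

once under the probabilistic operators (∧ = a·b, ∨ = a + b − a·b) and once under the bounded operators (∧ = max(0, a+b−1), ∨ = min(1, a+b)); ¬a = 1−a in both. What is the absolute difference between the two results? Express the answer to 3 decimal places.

Under probabilistic:
  R ∧ T = a·b on (0.3200, 0.3300) = 0.1056
  R ∨ (R ∧ T) = a + b − a·b on (0.3200, 0.1056) = 0.3918
  ¬R = 1 − 0.3200 = 0.6800
  ¬R ∧ Q = a·b on (0.6800, 0.6000) = 0.4080
  (¬R ∧ Q) ∧ T = a·b on (0.4080, 0.3300) = 0.1346
  (R ∨ (R ∧ T)) ∨ ((¬R ∧ Q) ∧ T) = a + b − a·b on (0.3918, 0.1346) = 0.4737
  → value = 0.4737
Under bounded:
  R ∧ T = max(0, a+b−1) on (0.32, 0.33) = 0.00
  R ∨ (R ∧ T) = min(1, a+b) on (0.32, 0.00) = 0.32
  ¬R = 1 − 0.32 = 0.68
  ¬R ∧ Q = max(0, a+b−1) on (0.68, 0.60) = 0.28
  (¬R ∧ Q) ∧ T = max(0, a+b−1) on (0.28, 0.33) = 0.00
  (R ∨ (R ∧ T)) ∨ ((¬R ∧ Q) ∧ T) = min(1, a+b) on (0.32, 0.00) = 0.32
  → value = 0.3200
|0.4737 − 0.3200| = 0.154

0.154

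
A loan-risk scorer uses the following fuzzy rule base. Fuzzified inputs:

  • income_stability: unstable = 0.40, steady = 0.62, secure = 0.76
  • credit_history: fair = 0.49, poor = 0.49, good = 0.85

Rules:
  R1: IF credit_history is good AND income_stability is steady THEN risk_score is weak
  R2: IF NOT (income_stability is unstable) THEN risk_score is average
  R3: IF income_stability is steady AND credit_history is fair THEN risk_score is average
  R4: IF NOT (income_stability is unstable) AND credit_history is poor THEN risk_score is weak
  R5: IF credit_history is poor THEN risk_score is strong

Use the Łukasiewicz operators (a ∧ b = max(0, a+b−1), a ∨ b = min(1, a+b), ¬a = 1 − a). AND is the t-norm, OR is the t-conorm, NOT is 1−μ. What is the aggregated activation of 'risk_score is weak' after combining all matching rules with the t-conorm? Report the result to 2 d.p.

0.56

R1: good=0.85, steady=0.62; AND[max(0, a+b−1)] → w = 0.47
R2: ¬unstable=1−0.40=0.60 → w = 0.60
R3: steady=0.62, fair=0.49; AND[max(0, a+b−1)] → w = 0.11
R4: ¬unstable=1−0.40=0.60, poor=0.49; AND[max(0, a+b−1)] → w = 0.09
R5: poor=0.49 → w = 0.49
Rules with consequent 'weak': {R1, R4} → strengths 0.47, 0.09
Aggregate via t-conorm [min(1, a+b)]: 0.56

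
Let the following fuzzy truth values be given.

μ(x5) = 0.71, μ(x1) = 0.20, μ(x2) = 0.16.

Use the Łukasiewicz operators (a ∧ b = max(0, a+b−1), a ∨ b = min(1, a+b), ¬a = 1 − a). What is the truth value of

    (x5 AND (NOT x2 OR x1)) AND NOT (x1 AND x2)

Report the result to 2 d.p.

NOT x2 = 1 − 0.16 = 0.84
NOT x2 OR x1 = min(1, a+b) on (0.84, 0.20) = 1.00
x5 AND (NOT x2 OR x1) = max(0, a+b−1) on (0.71, 1.00) = 0.71
x1 AND x2 = max(0, a+b−1) on (0.20, 0.16) = 0.00
NOT (x1 AND x2) = 1 − 0.00 = 1.00
(x5 AND (NOT x2 OR x1)) AND NOT (x1 AND x2) = max(0, a+b−1) on (0.71, 1.00) = 0.71

0.71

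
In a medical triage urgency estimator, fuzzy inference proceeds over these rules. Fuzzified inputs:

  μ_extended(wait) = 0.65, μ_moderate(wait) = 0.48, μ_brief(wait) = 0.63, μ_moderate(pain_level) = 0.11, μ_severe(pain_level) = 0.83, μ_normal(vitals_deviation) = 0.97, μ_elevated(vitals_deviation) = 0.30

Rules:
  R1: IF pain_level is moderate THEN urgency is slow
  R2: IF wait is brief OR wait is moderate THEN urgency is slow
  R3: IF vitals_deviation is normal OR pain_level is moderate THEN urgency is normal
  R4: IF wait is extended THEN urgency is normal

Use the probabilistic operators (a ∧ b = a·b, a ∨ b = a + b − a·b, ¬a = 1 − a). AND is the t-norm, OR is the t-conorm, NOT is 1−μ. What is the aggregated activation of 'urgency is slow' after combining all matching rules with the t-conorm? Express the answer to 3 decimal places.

0.829

R1: moderate=0.11 → w = 0.1100
R2: brief=0.63, moderate=0.48; OR[a + b − a·b] → w = 0.8076
R3: normal=0.97, moderate=0.11; OR[a + b − a·b] → w = 0.9733
R4: extended=0.65 → w = 0.6500
Rules with consequent 'slow': {R1, R2} → strengths 0.1100, 0.8076
Aggregate via t-conorm [a + b − a·b]: 0.8288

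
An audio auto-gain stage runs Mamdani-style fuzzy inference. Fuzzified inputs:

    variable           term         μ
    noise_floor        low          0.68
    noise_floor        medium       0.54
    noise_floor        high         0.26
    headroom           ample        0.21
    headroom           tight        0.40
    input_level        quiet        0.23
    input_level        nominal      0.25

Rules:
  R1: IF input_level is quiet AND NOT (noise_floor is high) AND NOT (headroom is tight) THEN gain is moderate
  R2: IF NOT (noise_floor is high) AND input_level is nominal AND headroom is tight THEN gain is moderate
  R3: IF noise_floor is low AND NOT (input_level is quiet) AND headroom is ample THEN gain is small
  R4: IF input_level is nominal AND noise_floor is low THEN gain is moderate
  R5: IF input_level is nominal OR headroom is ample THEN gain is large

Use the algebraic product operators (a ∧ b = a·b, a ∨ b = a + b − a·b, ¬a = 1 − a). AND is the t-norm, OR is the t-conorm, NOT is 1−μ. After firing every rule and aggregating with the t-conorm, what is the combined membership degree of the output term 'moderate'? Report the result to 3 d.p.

0.310

R1: quiet=0.23, ¬high=1−0.26=0.74, ¬tight=1−0.40=0.60; AND[a·b] → w = 0.1021
R2: ¬high=1−0.26=0.74, nominal=0.25, tight=0.40; AND[a·b] → w = 0.0740
R3: low=0.68, ¬quiet=1−0.23=0.77, ample=0.21; AND[a·b] → w = 0.1100
R4: nominal=0.25, low=0.68; AND[a·b] → w = 0.1700
R5: nominal=0.25, ample=0.21; OR[a + b − a·b] → w = 0.4075
Rules with consequent 'moderate': {R1, R2, R4} → strengths 0.1021, 0.0740, 0.1700
Aggregate via t-conorm [a + b − a·b]: 0.3099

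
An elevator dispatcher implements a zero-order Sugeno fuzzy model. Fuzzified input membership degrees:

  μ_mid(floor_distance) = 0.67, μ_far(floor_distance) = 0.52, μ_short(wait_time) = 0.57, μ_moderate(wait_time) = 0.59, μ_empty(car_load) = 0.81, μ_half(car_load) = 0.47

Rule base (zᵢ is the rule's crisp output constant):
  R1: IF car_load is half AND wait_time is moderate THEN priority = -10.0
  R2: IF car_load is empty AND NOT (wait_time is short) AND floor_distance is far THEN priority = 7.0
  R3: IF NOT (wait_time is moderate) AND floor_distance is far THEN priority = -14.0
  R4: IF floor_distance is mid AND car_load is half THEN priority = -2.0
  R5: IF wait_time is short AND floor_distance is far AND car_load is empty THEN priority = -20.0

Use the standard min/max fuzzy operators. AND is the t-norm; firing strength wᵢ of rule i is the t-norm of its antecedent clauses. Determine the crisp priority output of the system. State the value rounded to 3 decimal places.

R1 (z=-10.0): half=0.47, moderate=0.59; AND[min(a, b)] → w = 0.47
R2 (z=7.0): empty=0.81, ¬short=1−0.57=0.43, far=0.52; AND[min(a, b)] → w = 0.43
R3 (z=-14.0): ¬moderate=1−0.59=0.41, far=0.52; AND[min(a, b)] → w = 0.41
R4 (z=-2.0): mid=0.67, half=0.47; AND[min(a, b)] → w = 0.47
R5 (z=-20.0): short=0.57, far=0.52, empty=0.81; AND[min(a, b)] → w = 0.52
Weighted average = (0.47·-10.0 + 0.43·7.0 + 0.41·-14.0 + 0.47·-2.0 + 0.52·-20.0) / (0.47 + 0.43 + 0.41 + 0.47 + 0.52)
  = -18.7700 / 2.3000 = -8.161

-8.161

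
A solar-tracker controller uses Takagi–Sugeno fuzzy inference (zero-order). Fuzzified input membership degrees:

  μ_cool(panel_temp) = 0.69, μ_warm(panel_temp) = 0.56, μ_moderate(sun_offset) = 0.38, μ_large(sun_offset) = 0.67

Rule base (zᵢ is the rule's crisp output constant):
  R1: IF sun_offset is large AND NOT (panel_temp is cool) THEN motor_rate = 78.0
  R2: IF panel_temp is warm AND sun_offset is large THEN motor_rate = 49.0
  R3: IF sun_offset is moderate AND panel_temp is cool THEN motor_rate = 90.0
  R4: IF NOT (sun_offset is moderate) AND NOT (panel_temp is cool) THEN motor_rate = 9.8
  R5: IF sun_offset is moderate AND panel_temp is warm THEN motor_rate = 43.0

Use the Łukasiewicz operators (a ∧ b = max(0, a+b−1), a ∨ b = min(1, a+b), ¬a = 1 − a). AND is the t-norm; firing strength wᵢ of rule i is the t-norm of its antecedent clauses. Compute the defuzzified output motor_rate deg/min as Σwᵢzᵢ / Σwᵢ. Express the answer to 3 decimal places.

R1 (z=78.0): large=0.67, ¬cool=1−0.69=0.31; AND[max(0, a+b−1)] → w = 0.00
R2 (z=49.0): warm=0.56, large=0.67; AND[max(0, a+b−1)] → w = 0.23
R3 (z=90.0): moderate=0.38, cool=0.69; AND[max(0, a+b−1)] → w = 0.07
R4 (z=9.8): ¬moderate=1−0.38=0.62, ¬cool=1−0.69=0.31; AND[max(0, a+b−1)] → w = 0.00
R5 (z=43.0): moderate=0.38, warm=0.56; AND[max(0, a+b−1)] → w = 0.00
Weighted average = (0.00·78.0 + 0.23·49.0 + 0.07·90.0 + 0.00·9.8 + 0.00·43.0) / (0.00 + 0.23 + 0.07 + 0.00 + 0.00)
  = 17.5700 / 0.3000 = 58.567

58.567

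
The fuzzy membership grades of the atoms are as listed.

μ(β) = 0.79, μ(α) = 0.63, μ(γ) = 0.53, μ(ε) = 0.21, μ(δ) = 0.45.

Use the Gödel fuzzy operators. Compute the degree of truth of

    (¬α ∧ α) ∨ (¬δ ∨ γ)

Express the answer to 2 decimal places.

0.55

¬α = 1 − 0.63 = 0.37
¬α ∧ α = min(a, b) on (0.37, 0.63) = 0.37
¬δ = 1 − 0.45 = 0.55
¬δ ∨ γ = max(a, b) on (0.55, 0.53) = 0.55
(¬α ∧ α) ∨ (¬δ ∨ γ) = max(a, b) on (0.37, 0.55) = 0.55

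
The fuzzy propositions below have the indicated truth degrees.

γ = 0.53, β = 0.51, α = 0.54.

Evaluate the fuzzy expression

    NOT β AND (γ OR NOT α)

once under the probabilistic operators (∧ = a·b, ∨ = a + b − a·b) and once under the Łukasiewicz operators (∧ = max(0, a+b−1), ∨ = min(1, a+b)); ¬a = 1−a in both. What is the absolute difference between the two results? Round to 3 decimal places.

Under probabilistic:
  NOT β = 1 − 0.5100 = 0.4900
  NOT α = 1 − 0.5400 = 0.4600
  γ OR NOT α = a + b − a·b on (0.5300, 0.4600) = 0.7462
  NOT β AND (γ OR NOT α) = a·b on (0.4900, 0.7462) = 0.3656
  → value = 0.3656
Under Łukasiewicz:
  NOT β = 1 − 0.51 = 0.49
  NOT α = 1 − 0.54 = 0.46
  γ OR NOT α = min(1, a+b) on (0.53, 0.46) = 0.99
  NOT β AND (γ OR NOT α) = max(0, a+b−1) on (0.49, 0.99) = 0.48
  → value = 0.4800
|0.3656 − 0.4800| = 0.114

0.114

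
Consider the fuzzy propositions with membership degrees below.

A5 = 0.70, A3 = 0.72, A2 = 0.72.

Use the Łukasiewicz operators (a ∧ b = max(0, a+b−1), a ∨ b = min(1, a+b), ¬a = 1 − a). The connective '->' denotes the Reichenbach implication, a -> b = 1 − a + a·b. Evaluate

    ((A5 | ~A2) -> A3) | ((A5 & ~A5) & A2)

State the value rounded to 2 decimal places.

0.73

~A2 = 1 − 0.72 = 0.28
A5 | ~A2 = min(1, a+b) on (0.70, 0.28) = 0.98
(A5 | ~A2) -> A3  [Reichenbach: 1 − a + a·b] with a=0.98, b=0.72 → 0.73
~A5 = 1 − 0.70 = 0.30
A5 & ~A5 = max(0, a+b−1) on (0.70, 0.30) = 0.00
(A5 & ~A5) & A2 = max(0, a+b−1) on (0.00, 0.72) = 0.00
((A5 | ~A2) -> A3) | ((A5 & ~A5) & A2) = min(1, a+b) on (0.73, 0.00) = 0.73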